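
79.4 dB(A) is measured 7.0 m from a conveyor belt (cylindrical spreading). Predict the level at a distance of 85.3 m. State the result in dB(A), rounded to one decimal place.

Line-source attenuation: ΔL = 10·log₁₀(r₂/r₁) = 10·log₁₀(85.3/7.0) = 10.859 dB.
L₂ = 79.4 − 10·log₁₀(85.3/7.0) = 79.4 − 10.859 = 68.54 dB(A).

68.5 dB(A)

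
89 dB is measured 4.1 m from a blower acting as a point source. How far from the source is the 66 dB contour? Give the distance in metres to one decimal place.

Point-source spreading drops the level by 20·log₁₀(r₂/r₁); inverting, r₂/r₁ = 10^(ΔL/20).
r₂ = 4.1·10^((89−66)/20) = 4.1·10^(23.0/20) = 57.91 m.

57.9 m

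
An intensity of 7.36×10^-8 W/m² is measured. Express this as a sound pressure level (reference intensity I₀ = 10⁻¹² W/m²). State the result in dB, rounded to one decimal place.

48.7 dB

Dividing by I₀ shifts the exponent by 12: I/I₀ = 7.36×10^4.
L = 10·(0.8669 + 4) = 48.67 dB.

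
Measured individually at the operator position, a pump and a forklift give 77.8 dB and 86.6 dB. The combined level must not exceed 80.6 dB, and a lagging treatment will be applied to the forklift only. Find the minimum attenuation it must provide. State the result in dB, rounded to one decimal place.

Fixed contribution from the other source: Σ 10^(L/10) = 10^(77.8/10) = 6.026e+07 (77.80 dB).
To meet 80.6 dB overall, the treated forklift may contribute at most 10^(80.6/10) − 6.026e+07 = 5.456e+07, i.e. 77.37 dB.
So the forklift must be reduced from 86.6 to 77.37 dB: IL = 9.23 dB.

9.2 dB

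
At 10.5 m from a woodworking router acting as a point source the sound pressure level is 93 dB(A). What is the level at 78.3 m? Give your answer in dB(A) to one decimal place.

For a point source, L₂ = L₁ − 20·log₁₀(r₂/r₁).
L₂ = 93 − 20·log₁₀(78.3/10.5) = 93 − 17.451 = 75.55 dB(A).

75.5 dB(A)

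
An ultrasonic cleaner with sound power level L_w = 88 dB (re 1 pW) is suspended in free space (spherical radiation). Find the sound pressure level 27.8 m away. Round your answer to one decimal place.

L_p = L_w − 10·log₁₀(4π·r²) with r = 27.8 m.
4π·r² = 9712 m², 10·log₁₀ of that is 39.873 dB.
L_p = 88 − 39.873 = 48.13 dB.

48.1 dB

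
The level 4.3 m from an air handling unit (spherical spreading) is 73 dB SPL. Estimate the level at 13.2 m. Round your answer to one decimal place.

Spherical spreading from a point source gives a 20·log₁₀(r₂/r₁) drop.
L₂ = 73 − 20·log₁₀(13.2/4.3) = 73 − 9.742 = 63.26 dB SPL.

63.3 dB SPL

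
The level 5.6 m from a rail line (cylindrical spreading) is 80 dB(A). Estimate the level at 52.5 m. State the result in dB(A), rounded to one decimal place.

For a line source, L₂ = L₁ − 10·log₁₀(r₂/r₁).
L₂ = 80 − 10·log₁₀(52.5/5.6) = 80 − 9.720 = 70.28 dB(A).

70.3 dB(A)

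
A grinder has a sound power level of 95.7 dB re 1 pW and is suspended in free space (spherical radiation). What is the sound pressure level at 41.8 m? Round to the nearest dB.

52 dB

The power spreads over a sphere of area 4π·r², so L_p = L_w − 10·log₁₀(4π·r²).
4π·r² = 2.196e+04 m², 10·log₁₀ of that is 43.416 dB.
L_p = 95.7 − 43.416 = 52.28 dB.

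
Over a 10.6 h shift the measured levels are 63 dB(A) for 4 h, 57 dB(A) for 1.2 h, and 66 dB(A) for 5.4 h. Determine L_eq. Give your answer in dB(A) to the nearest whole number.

Weight each interval's intensity by its duration and average over T = 10.6 h:
Σ tᵢ·10^(Lᵢ/10) = 4·10^(63/10) + 1.2·10^(57/10) + 5.4·10^(66/10) = 3.008e+07.
L_eq = 10·log₁₀(3.008e+07/10.6) = 64.53 dB(A).

65 dB(A)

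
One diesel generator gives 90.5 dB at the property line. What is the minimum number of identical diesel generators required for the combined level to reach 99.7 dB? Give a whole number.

9

N identical sources give L₁ + 10·log₁₀ N, so require 10·log₁₀ N ≥ 99.7 − 90.5 = 9.2 dB.
N ≥ 10^(9.2/10) = 8.318, so N = 9.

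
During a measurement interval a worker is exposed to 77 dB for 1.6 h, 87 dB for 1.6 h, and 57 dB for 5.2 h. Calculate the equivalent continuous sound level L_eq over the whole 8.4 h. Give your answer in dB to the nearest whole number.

L_eq = 10·log₁₀[(1/T)·Σ tᵢ·10^(Lᵢ/10)] with T = 8.4 h.
Σ tᵢ·10^(Lᵢ/10) = 1.6·10^(77/10) + 1.6·10^(87/10) + 5.2·10^(57/10) = 8.847e+08.
L_eq = 10·log₁₀(8.847e+08/8.4) = 80.23 dB.

80 dB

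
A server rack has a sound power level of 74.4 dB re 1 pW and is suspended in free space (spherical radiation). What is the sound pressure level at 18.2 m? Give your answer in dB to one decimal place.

L_p = L_w − 10·log₁₀(4π·r²) with r = 18.2 m.
4π·r² = 4162 m², 10·log₁₀ of that is 36.194 dB.
L_p = 74.4 − 36.194 = 38.21 dB.

38.2 dB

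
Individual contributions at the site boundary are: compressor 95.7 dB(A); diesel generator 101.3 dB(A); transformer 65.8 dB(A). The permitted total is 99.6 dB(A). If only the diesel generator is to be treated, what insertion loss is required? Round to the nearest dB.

The untreated sources together contribute 10^(95.7/10) + 10^(65.8/10) = 3.719e+09, i.e. 95.70 dB(A).
To meet 99.6 dB(A) overall, the treated diesel generator may contribute at most 10^(99.6/10) − 3.719e+09 = 5.401e+09, i.e. 97.32 dB(A).
Required insertion loss = 101.3 − 97.32 = 3.98 dB.

4 dB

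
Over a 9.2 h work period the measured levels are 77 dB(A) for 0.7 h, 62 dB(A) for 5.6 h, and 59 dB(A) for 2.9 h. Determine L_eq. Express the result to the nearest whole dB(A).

67 dB(A)

L_eq = 10·log₁₀[(1/T)·Σ tᵢ·10^(Lᵢ/10)] with T = 9.2 h.
Σ tᵢ·10^(Lᵢ/10) = 0.7·10^(77/10) + 5.6·10^(62/10) + 2.9·10^(59/10) = 4.626e+07.
L_eq = 10·log₁₀(4.626e+07/9.2) = 67.01 dB(A).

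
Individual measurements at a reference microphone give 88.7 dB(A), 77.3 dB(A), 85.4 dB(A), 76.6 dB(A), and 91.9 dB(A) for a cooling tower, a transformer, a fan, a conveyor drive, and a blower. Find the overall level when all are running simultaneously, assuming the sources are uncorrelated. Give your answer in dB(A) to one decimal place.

For uncorrelated sources the intensities add, so convert each level to linear form, sum, and take 10·log₁₀ of the total.
Σ 10^(L/10) = 10^(88.7/10) + 10^(77.3/10) + 10^(85.4/10) + 10^(76.6/10) + 10^(91.9/10) = 2.736e+09.
L_total = 10·log₁₀(2.736e+09) = 94.37 dB(A).

94.4 dB(A)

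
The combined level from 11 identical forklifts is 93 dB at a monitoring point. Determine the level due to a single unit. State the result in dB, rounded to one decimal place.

11 equal contributions raise the level by 10·log₁₀ 11 = 10.414 dB, so each unit alone gives 93 − 10.414.

82.6 dB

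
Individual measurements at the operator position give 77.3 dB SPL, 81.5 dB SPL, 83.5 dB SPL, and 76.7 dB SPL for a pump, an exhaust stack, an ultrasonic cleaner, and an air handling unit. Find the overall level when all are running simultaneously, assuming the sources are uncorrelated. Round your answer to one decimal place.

Incoherent sources combine by intensity addition: L_total = 10·log₁₀(Σ 10^(L_i/10)).
Σ 10^(L/10) = 10^(77.3/10) + 10^(81.5/10) + 10^(83.5/10) + 10^(76.7/10) = 4.656e+08.
L_total = 10·log₁₀(4.656e+08) = 86.68 dB SPL.

86.7 dB SPL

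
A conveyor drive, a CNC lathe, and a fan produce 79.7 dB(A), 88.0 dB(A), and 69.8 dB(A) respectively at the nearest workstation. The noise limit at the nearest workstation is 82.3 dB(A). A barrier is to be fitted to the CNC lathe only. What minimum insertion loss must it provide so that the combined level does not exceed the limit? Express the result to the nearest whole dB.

Everything except the CNC lathe sums to 10^(79.7/10) + 10^(69.8/10) = 1.029e+08 in linear terms, 80.12 dB(A).
The limit corresponds to 10^(82.3/10) = 1.698e+08; subtracting the fixed part leaves 6.695e+07 for the CNC lathe, i.e. 78.26 dB(A).
So the CNC lathe must be reduced from 88.0 to 78.26 dB(A): IL = 9.74 dB.

10 dB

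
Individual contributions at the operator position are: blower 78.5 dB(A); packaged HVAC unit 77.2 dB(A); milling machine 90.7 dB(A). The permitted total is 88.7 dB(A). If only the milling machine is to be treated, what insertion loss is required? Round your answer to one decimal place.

2.8 dB

Everything except the milling machine sums to 10^(78.5/10) + 10^(77.2/10) = 1.233e+08 in linear terms, 80.91 dB(A).
The limit corresponds to 10^(88.7/10) = 7.413e+08; subtracting the fixed part leaves 6.180e+08 for the milling machine, i.e. 87.91 dB(A).
Required insertion loss = 90.7 − 87.91 = 2.79 dB.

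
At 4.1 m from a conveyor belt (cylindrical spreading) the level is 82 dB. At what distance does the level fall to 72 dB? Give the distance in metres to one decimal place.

The 10.0 dB drop corresponds to a distance ratio of 10^(10.0/10) for a line source.
r₂ = 4.1·10^((82−72)/10) = 4.1·10^(10.0/10) = 41.00 m.

41.0 m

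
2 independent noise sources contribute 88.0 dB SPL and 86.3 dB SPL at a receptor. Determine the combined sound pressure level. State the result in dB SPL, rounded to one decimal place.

90.2 dB SPL

For uncorrelated sources the intensities add, so convert each level to linear form, sum, and take 10·log₁₀ of the total.
Σ 10^(L/10) = 10^(88.0/10) + 10^(86.3/10) = 1.058e+09.
L_total = 10·log₁₀(1.058e+09) = 90.24 dB SPL.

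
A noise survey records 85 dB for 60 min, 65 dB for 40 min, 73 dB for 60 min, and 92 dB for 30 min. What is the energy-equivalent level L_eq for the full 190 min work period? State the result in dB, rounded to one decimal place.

L_eq = 10·log₁₀[(1/T)·Σ tᵢ·10^(Lᵢ/10)] with T = 190 min.
Σ tᵢ·10^(Lᵢ/10) = 60·10^(85/10) + 40·10^(65/10) + 60·10^(73/10) + 30·10^(92/10) = 6.784e+10.
L_eq = 10·log₁₀(6.784e+10/190) = 85.53 dB.

85.5 dB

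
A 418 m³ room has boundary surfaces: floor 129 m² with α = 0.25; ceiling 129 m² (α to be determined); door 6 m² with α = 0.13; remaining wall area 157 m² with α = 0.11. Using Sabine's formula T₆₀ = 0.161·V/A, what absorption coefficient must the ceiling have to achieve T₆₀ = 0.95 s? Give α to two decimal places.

0.16

From T₆₀ = 0.161·V/A, the target T₆₀ = 0.95 s needs A = 0.161·418/0.95 = 70.84 m².
Absorption from the other surfaces = 129·0.25 + 6·0.13 + 157·0.11 = 50.30 m², so the ceiling must supply 20.54 m² over 129 m².
α = 20.54/129 = 0.159.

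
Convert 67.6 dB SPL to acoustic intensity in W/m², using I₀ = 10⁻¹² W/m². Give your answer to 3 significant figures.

5.75e-06 W/m²

L = 10·log₁₀(I/I₀) ⇒ I = I₀·10^(L/10) = 10⁻¹² × 10^6.76.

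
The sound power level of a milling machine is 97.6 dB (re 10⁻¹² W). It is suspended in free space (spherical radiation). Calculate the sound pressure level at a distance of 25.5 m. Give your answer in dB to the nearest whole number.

Free-field spherical radiation: L_p = L_w − 10·log₁₀(4π·r²), r = 25.5 m.
4π·r² = 8171 m², 10·log₁₀ of that is 39.123 dB.
L_p = 97.6 − 39.123 = 58.48 dB.

58 dB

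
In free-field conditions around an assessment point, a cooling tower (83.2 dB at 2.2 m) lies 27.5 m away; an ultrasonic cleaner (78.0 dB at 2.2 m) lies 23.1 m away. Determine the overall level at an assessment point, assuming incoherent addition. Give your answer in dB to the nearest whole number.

First find each source's level at the receiver (point-source: −20·log₁₀(r/r_ref)), then combine on an intensity basis.
cooling tower: 83.2 − 20·log₁₀(27.5/2.2) = 83.2 − 21.94 = 61.26 dB.
ultrasonic cleaner: 78.0 − 20·log₁₀(23.1/2.2) = 78.0 − 20.42 = 57.58 dB.
Σ 10^(L/10) = 1.909e+06 → L_total = 10·log₁₀(1.909e+06) = 62.81 dB.

63 dB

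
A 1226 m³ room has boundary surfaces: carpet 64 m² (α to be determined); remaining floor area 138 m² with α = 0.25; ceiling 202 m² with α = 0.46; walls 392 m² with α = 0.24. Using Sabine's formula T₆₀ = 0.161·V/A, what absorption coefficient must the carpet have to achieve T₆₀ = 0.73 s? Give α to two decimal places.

From T₆₀ = 0.161·V/A, the target T₆₀ = 0.73 s needs A = 0.161·1226/0.73 = 270.39 m².
Absorption from the other surfaces = 138·0.25 + 202·0.46 + 392·0.24 = 221.50 m², so the carpet must supply 48.89 m² over 64 m².
α = 48.89/64 = 0.764.

0.76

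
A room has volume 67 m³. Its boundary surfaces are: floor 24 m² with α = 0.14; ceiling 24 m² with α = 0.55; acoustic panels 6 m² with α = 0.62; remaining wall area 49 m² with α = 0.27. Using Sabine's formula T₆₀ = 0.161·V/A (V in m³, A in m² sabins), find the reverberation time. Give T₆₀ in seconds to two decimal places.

Total absorption A = 24·0.14 + 24·0.55 + 6·0.62 + 49·0.27 = 33.51 m² sabins.
T₆₀ = 0.161 × 67 / 33.51 = 0.322 s.

0.32 s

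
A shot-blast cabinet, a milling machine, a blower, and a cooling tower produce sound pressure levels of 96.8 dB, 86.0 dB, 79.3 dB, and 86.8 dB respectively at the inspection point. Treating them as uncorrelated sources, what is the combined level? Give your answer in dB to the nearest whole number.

For uncorrelated sources the intensities add, so convert each level to linear form, sum, and take 10·log₁₀ of the total.
Σ 10^(L/10) = 10^(96.8/10) + 10^(86.0/10) + 10^(79.3/10) + 10^(86.8/10) = 5.748e+09.
L_total = 10·log₁₀(5.748e+09) = 97.60 dB.

98 dB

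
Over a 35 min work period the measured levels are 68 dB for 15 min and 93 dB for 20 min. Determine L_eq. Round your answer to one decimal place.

L_eq = 10·log₁₀[(1/T)·Σ tᵢ·10^(Lᵢ/10)] with T = 35 min.
Σ tᵢ·10^(Lᵢ/10) = 15·10^(68/10) + 20·10^(93/10) = 4.000e+10.
L_eq = 10·log₁₀(4.000e+10/35) = 90.58 dB.

90.6 dB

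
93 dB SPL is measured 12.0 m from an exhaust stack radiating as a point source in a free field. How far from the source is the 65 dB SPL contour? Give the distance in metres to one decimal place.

301.4 m

The 28.0 dB drop corresponds to a distance ratio of 10^(28.0/20) for a point source.
r₂ = 12.0·10^((93−65)/20) = 12.0·10^(28.0/20) = 301.43 m.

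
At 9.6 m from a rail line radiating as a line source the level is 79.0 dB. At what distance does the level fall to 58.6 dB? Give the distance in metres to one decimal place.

1052.6 m

The 20.4 dB drop corresponds to a distance ratio of 10^(20.4/10) for a line source.
r₂ = 9.6·10^((79.0−58.6)/10) = 9.6·10^(20.4/10) = 1052.62 m.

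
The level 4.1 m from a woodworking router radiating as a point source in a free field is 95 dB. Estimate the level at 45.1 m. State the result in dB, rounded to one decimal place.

Point-source attenuation: ΔL = 20·log₁₀(r₂/r₁) = 20·log₁₀(45.1/4.1) = 20.828 dB.
L₂ = 95 − 20·log₁₀(45.1/4.1) = 95 − 20.828 = 74.17 dB.

74.2 dB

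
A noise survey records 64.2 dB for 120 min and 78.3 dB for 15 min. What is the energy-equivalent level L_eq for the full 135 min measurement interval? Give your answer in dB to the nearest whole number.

L_eq = 10·log₁₀[(1/T)·Σ tᵢ·10^(Lᵢ/10)] with T = 135 min.
Σ tᵢ·10^(Lᵢ/10) = 120·10^(64.2/10) + 15·10^(78.3/10) = 1.330e+09.
L_eq = 10·log₁₀(1.330e+09/135) = 69.93 dB.

70 dB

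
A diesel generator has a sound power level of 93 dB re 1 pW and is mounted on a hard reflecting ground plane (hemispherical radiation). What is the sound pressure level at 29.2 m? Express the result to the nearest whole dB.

The power spreads over a hemisphere of area 2π·r², so L_p = L_w − 10·log₁₀(2π·r²).
2π·r² = 5357 m², 10·log₁₀ of that is 37.289 dB.
L_p = 93 − 37.289 = 55.71 dB.

56 dB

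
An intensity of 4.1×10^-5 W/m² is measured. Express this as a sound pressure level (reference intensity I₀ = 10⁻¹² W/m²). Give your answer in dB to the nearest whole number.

I/I₀ = 4.1×10^-5/10⁻¹² = 4.1×10^7, and L = 10·log₁₀(I/I₀).
L = 10·(0.6128 + 7) = 76.13 dB.

76 dB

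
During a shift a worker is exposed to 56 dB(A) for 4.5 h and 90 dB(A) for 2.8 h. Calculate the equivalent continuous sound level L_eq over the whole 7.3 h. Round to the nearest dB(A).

Weight each interval's intensity by its duration and average over T = 7.3 h:
Σ tᵢ·10^(Lᵢ/10) = 4.5·10^(56/10) + 2.8·10^(90/10) = 2.802e+09.
L_eq = 10·log₁₀(2.802e+09/7.3) = 85.84 dB(A).

86 dB(A)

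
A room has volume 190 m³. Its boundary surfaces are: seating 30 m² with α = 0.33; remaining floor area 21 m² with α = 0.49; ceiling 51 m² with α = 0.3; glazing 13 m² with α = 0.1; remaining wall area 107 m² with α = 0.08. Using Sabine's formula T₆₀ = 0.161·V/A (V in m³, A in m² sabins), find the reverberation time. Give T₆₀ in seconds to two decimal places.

Total absorption A = 30·0.33 + 21·0.49 + 51·0.3 + 13·0.1 + 107·0.08 = 45.35 m² sabins.
T₆₀ = 0.161 × 190 / 45.35 = 0.675 s.

0.67 s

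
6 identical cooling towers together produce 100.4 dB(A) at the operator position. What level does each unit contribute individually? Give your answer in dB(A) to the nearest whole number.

6 equal contributions raise the level by 10·log₁₀ 6 = 7.782 dB, so each unit alone gives 100.4 − 7.782.

93 dB(A)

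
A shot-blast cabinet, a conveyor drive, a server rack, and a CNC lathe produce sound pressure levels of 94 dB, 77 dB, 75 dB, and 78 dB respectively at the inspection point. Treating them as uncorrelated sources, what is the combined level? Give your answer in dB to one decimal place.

Incoherent sources combine by intensity addition: L_total = 10·log₁₀(Σ 10^(L_i/10)).
Σ 10^(L/10) = 10^(94/10) + 10^(77/10) + 10^(75/10) + 10^(78/10) = 2.657e+09.
L_total = 10·log₁₀(2.657e+09) = 94.24 dB.

94.2 dB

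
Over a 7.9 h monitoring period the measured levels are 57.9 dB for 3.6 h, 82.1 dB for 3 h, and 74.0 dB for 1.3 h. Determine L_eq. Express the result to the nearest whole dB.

The energy average is taken in the linear domain: L_eq = 10·log₁₀[(Σ tᵢ·10^(Lᵢ/10))/T], T = 7.9 h.
Σ tᵢ·10^(Lᵢ/10) = 3.6·10^(57.9/10) + 3·10^(82.1/10) + 1.3·10^(74.0/10) = 5.214e+08.
L_eq = 10·log₁₀(5.214e+08/7.9) = 78.20 dB.

78 dB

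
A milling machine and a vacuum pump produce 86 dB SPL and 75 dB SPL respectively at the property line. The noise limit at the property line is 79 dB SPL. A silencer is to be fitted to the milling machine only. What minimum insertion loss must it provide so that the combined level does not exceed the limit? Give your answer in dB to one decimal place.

Fixed contribution from the other source: Σ 10^(L/10) = 10^(75/10) = 3.162e+07 (75.00 dB SPL).
The limit corresponds to 10^(79/10) = 7.943e+07; subtracting the fixed part leaves 4.781e+07 for the milling machine, i.e. 76.80 dB SPL.
Required insertion loss = 86 − 76.80 = 9.20 dB.

9.2 dB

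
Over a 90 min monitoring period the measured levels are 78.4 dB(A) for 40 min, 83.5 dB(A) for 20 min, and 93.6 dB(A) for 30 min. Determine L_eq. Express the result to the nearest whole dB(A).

89 dB(A)

Weight each interval's intensity by its duration and average over T = 90 min:
Σ tᵢ·10^(Lᵢ/10) = 40·10^(78.4/10) + 20·10^(83.5/10) + 30·10^(93.6/10) = 7.597e+10.
L_eq = 10·log₁₀(7.597e+10/90) = 89.26 dB(A).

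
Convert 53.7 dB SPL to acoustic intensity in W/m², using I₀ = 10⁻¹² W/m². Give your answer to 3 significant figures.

I/I₀ = 10^(53.7/10) = 2.344e+05, so I = 2.344e+05 × 10⁻¹² W/m².

2.34e-07 W/m²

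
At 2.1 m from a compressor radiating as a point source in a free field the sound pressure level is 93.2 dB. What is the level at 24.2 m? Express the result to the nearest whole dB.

72 dB

Spherical spreading from a point source gives a 20·log₁₀(r₂/r₁) drop.
L₂ = 93.2 − 20·log₁₀(24.2/2.1) = 93.2 − 21.232 = 71.97 dB.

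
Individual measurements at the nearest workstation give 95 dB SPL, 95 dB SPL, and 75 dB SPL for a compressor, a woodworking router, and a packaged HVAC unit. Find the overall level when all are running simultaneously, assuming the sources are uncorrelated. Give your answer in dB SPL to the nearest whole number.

For uncorrelated sources the intensities add, so convert each level to linear form, sum, and take 10·log₁₀ of the total.
Σ 10^(L/10) = 10^(95/10) + 10^(95/10) + 10^(75/10) = 6.356e+09.
L_total = 10·log₁₀(6.356e+09) = 98.03 dB SPL.

98 dB SPL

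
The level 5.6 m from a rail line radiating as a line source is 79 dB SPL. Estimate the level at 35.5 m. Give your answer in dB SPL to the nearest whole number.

71 dB SPL

For a line source, L₂ = L₁ − 10·log₁₀(r₂/r₁).
L₂ = 79 − 10·log₁₀(35.5/5.6) = 79 − 8.020 = 70.98 dB SPL.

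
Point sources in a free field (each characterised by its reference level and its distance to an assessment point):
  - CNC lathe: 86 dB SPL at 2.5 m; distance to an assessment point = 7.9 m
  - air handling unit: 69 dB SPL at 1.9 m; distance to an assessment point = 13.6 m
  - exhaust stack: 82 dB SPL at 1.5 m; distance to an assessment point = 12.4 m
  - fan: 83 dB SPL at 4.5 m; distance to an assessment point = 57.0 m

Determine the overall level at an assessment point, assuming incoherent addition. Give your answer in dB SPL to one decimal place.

Apply inverse-square spreading to bring every level to the receiver, then sum 10^(L/10).
CNC lathe: 86 − 20·log₁₀(7.9/2.5) = 86 − 9.99 = 76.01 dB SPL.
air handling unit: 69 − 20·log₁₀(13.6/1.9) = 69 − 17.10 = 51.90 dB SPL.
exhaust stack: 82 − 20·log₁₀(12.4/1.5) = 82 − 18.35 = 63.65 dB SPL.
fan: 83 − 20·log₁₀(57.0/4.5) = 83 − 22.05 = 60.95 dB SPL.
Σ 10^(L/10) = 4.359e+07 → L_total = 10·log₁₀(4.359e+07) = 76.39 dB SPL.

76.4 dB SPL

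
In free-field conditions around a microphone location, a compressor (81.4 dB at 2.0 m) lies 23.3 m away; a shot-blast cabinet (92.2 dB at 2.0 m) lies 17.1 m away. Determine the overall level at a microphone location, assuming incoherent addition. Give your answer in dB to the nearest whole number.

Apply inverse-square spreading to bring every level to the receiver, then sum 10^(L/10).
compressor: 81.4 − 20·log₁₀(23.3/2.0) = 81.4 − 21.33 = 60.07 dB.
shot-blast cabinet: 92.2 − 20·log₁₀(17.1/2.0) = 92.2 − 18.64 = 73.56 dB.
Σ 10^(L/10) = 2.372e+07 → L_total = 10·log₁₀(2.372e+07) = 73.75 dB.

74 dB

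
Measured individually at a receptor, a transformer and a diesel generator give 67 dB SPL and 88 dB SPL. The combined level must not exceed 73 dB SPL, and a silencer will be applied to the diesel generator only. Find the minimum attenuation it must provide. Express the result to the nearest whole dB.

The untreated sources together contribute 10^(67/10) = 5.012e+06, i.e. 67.00 dB SPL.
To meet 73 dB SPL overall, the treated diesel generator may contribute at most 10^(73/10) − 5.012e+06 = 1.494e+07, i.e. 71.74 dB SPL.
Required insertion loss = 88 − 71.74 = 16.26 dB.

16 dB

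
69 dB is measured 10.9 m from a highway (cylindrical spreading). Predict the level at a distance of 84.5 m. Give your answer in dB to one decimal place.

60.1 dB

For a line source, L₂ = L₁ − 10·log₁₀(r₂/r₁).
L₂ = 69 − 10·log₁₀(84.5/10.9) = 69 − 8.894 = 60.11 dB.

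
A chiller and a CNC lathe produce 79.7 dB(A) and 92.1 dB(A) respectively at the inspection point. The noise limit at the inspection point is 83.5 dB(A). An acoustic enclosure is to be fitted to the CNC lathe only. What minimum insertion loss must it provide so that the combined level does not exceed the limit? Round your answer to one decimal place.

The untreated sources together contribute 10^(79.7/10) = 9.333e+07, i.e. 79.70 dB(A).
The limit corresponds to 10^(83.5/10) = 2.239e+08; subtracting the fixed part leaves 1.305e+08 for the CNC lathe, i.e. 81.16 dB(A).
So the CNC lathe must be reduced from 92.1 to 81.16 dB(A): IL = 10.94 dB.

10.9 dB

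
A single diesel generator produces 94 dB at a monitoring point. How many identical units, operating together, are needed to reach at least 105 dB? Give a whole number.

N identical sources give L₁ + 10·log₁₀ N, so require 10·log₁₀ N ≥ 105 − 94 = 11.0 dB.
N ≥ 10^(11.0/10) = 12.589, so N = 13.

13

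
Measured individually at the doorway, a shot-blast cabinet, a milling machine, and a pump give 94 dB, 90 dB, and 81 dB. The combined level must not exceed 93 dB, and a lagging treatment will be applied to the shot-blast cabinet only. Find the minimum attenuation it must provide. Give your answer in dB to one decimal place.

4.6 dB

The untreated sources together contribute 10^(90/10) + 10^(81/10) = 1.126e+09, i.e. 90.51 dB.
To meet 93 dB overall, the treated shot-blast cabinet may contribute at most 10^(93/10) − 1.126e+09 = 8.694e+08, i.e. 89.39 dB.
Required insertion loss = 94 − 89.39 = 4.61 dB.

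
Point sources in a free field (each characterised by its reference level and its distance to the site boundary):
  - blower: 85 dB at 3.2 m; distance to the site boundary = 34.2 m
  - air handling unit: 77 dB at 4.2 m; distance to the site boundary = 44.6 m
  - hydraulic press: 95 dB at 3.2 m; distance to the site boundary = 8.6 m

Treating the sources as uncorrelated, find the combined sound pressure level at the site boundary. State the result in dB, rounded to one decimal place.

First find each source's level at the receiver (point-source: −20·log₁₀(r/r_ref)), then combine on an intensity basis.
blower: 85 − 20·log₁₀(34.2/3.2) = 85 − 20.58 = 64.42 dB.
air handling unit: 77 − 20·log₁₀(44.6/4.2) = 77 − 20.52 = 56.48 dB.
hydraulic press: 95 − 20·log₁₀(8.6/3.2) = 95 − 8.59 = 86.41 dB.
Σ 10^(L/10) = 4.410e+08 → L_total = 10·log₁₀(4.410e+08) = 86.44 dB.

86.4 dB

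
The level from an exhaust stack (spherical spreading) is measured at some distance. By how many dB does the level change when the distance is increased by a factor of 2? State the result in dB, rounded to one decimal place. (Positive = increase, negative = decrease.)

A point source loses 6 dB per doubling of distance; generally ΔL = −20·log₁₀(r₂/r₁).
ΔL = −20·log₁₀(2) = -6.02 dB.

-6.0 dB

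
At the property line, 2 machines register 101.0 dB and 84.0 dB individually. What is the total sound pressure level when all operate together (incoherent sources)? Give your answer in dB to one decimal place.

Incoherent sources combine by intensity addition: L_total = 10·log₁₀(Σ 10^(L_i/10)).
Σ 10^(L/10) = 10^(101.0/10) + 10^(84.0/10) = 1.284e+10.
L_total = 10·log₁₀(1.284e+10) = 101.09 dB.

101.1 dB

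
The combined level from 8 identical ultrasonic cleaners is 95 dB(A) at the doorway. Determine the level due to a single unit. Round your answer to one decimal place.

86.0 dB(A)

Dividing the total intensity by 8 lowers the level by 10·log₁₀ 8 = 9.031 dB: L₁ = 95 − 9.031.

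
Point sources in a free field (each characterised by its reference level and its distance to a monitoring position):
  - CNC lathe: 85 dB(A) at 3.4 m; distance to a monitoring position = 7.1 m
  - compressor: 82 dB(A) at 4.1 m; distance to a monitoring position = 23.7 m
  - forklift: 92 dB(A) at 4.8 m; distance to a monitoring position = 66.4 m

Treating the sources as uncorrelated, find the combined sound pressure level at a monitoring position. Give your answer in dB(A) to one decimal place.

First find each source's level at the receiver (point-source: −20·log₁₀(r/r_ref)), then combine on an intensity basis.
CNC lathe: 85 − 20·log₁₀(7.1/3.4) = 85 − 6.40 = 78.60 dB(A).
compressor: 82 − 20·log₁₀(23.7/4.1) = 82 − 15.24 = 66.76 dB(A).
forklift: 92 − 20·log₁₀(66.4/4.8) = 92 − 22.82 = 69.18 dB(A).
Σ 10^(L/10) = 8.554e+07 → L_total = 10·log₁₀(8.554e+07) = 79.32 dB(A).

79.3 dB(A)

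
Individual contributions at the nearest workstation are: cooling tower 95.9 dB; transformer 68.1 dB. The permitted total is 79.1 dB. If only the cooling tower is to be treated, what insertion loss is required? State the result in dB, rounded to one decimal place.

17.2 dB

Fixed contribution from the other source: Σ 10^(L/10) = 10^(68.1/10) = 6.457e+06 (68.10 dB).
The limit corresponds to 10^(79.1/10) = 8.128e+07; subtracting the fixed part leaves 7.483e+07 for the cooling tower, i.e. 78.74 dB.
Required insertion loss = 95.9 − 78.74 = 17.16 dB.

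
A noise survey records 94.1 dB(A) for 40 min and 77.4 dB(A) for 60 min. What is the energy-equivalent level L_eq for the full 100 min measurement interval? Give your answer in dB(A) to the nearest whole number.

90 dB(A)

Weight each interval's intensity by its duration and average over T = 100 min:
Σ tᵢ·10^(Lᵢ/10) = 40·10^(94.1/10) + 60·10^(77.4/10) = 1.061e+11.
L_eq = 10·log₁₀(1.061e+11/100) = 90.26 dB(A).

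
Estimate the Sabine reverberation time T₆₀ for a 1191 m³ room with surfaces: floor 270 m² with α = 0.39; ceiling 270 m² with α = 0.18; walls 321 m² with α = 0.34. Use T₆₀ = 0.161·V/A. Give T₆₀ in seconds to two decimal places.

0.73 s

Total absorption A = 270·0.39 + 270·0.18 + 321·0.34 = 263.04 m² sabins.
T₆₀ = 0.161·V/A = 0.161·1191/263.04 = 0.729 s.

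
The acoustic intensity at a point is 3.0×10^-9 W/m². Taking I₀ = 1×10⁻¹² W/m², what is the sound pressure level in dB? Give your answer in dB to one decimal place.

Dividing by I₀ shifts the exponent by 12: I/I₀ = 3.0×10^3.
L = 10·(0.4771 + 3) = 34.77 dB.

34.8 dB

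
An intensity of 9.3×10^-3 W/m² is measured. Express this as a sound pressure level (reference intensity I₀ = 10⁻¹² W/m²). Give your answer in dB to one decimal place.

99.7 dB

Dividing by I₀ shifts the exponent by 12: I/I₀ = 9.3×10^9.
L = 10·(0.9685 + 9) = 99.68 dB.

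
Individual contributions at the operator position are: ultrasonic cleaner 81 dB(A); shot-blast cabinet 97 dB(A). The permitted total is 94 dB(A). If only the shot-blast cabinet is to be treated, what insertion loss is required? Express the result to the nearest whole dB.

Fixed contribution from the other source: Σ 10^(L/10) = 10^(81/10) = 1.259e+08 (81.00 dB(A)).
To meet 94 dB(A) overall, the treated shot-blast cabinet may contribute at most 10^(94/10) − 1.259e+08 = 2.386e+09, i.e. 93.78 dB(A).
So the shot-blast cabinet must be reduced from 97 to 93.78 dB(A): IL = 3.22 dB.

3 dB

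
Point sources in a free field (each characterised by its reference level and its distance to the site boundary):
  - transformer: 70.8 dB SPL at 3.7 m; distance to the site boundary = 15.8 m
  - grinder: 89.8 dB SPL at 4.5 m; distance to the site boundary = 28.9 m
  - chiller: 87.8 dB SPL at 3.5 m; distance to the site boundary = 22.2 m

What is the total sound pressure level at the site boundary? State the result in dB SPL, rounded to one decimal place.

75.9 dB SPL

Propagate each source to the receiver with L = L_ref − 20·log₁₀(r/r_ref), then add intensities.
transformer: 70.8 − 20·log₁₀(15.8/3.7) = 70.8 − 12.61 = 58.19 dB SPL.
grinder: 89.8 − 20·log₁₀(28.9/4.5) = 89.8 − 16.15 = 73.65 dB SPL.
chiller: 87.8 − 20·log₁₀(22.2/3.5) = 87.8 − 16.05 = 71.75 dB SPL.
Σ 10^(L/10) = 3.879e+07 → L_total = 10·log₁₀(3.879e+07) = 75.89 dB SPL.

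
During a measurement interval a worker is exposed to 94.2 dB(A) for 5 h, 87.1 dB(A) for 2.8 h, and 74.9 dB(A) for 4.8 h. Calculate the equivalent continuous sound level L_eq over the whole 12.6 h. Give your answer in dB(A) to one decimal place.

L_eq = 10·log₁₀[(1/T)·Σ tᵢ·10^(Lᵢ/10)] with T = 12.6 h.
Σ tᵢ·10^(Lᵢ/10) = 5·10^(94.2/10) + 2.8·10^(87.1/10) + 4.8·10^(74.9/10) = 1.474e+10.
L_eq = 10·log₁₀(1.474e+10/12.6) = 90.68 dB(A).

90.7 dB(A)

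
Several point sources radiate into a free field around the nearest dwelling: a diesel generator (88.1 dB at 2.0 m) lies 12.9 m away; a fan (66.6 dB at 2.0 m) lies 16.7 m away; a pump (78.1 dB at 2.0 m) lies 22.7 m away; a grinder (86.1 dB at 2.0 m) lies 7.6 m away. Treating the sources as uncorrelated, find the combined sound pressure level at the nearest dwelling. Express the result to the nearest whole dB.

Propagate each source to the receiver with L = L_ref − 20·log₁₀(r/r_ref), then add intensities.
diesel generator: 88.1 − 20·log₁₀(12.9/2.0) = 88.1 − 16.19 = 71.91 dB.
fan: 66.6 − 20·log₁₀(16.7/2.0) = 66.6 − 18.43 = 48.17 dB.
pump: 78.1 − 20·log₁₀(22.7/2.0) = 78.1 − 21.10 = 57.00 dB.
grinder: 86.1 − 20·log₁₀(7.6/2.0) = 86.1 − 11.60 = 74.50 dB.
Σ 10^(L/10) = 4.430e+07 → L_total = 10·log₁₀(4.430e+07) = 76.46 dB.

76 dB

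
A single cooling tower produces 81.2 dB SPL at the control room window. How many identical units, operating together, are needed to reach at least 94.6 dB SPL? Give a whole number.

22

The shortfall is 94.6 − 81.2 = 13.4 dB, and N units add 10·log₁₀ N, so need 10·log₁₀ N ≥ 13.4.
N ≥ 10^(13.4/10) = 21.878, so N = 22.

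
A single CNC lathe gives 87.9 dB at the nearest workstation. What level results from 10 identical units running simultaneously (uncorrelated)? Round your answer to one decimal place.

97.9 dB

L_total = L₁ + 10·log₁₀ N for N identical incoherent sources.
L_total = 87.9 + 10·log₁₀(10) = 87.9 + 10.000 = 97.90 dB.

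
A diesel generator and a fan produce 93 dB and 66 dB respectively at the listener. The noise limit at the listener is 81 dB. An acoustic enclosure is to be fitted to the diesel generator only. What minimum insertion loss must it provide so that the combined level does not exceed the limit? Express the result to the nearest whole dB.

12 dB

Everything except the diesel generator sums to 10^(66/10) = 3.981e+06 in linear terms, 66.00 dB.
To meet 81 dB overall, the treated diesel generator may contribute at most 10^(81/10) − 3.981e+06 = 1.219e+08, i.e. 80.86 dB.
So the diesel generator must be reduced from 93 to 80.86 dB: IL = 12.14 dB.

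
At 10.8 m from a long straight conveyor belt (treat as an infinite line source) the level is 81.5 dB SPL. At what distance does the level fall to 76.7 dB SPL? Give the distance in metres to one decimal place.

32.6 m

The 4.8 dB drop corresponds to a distance ratio of 10^(4.8/10) for a line source.
r₂ = 10.8·10^((81.5−76.7)/10) = 10.8·10^(4.8/10) = 32.62 m.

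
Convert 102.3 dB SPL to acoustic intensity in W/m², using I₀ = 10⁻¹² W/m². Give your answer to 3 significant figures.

0.0170 W/m²

L = 10·log₁₀(I/I₀) ⇒ I = I₀·10^(L/10) = 10⁻¹² × 10^10.23.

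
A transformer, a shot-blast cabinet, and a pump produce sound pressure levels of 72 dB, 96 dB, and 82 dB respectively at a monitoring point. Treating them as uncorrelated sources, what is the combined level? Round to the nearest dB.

For uncorrelated sources the intensities add, so convert each level to linear form, sum, and take 10·log₁₀ of the total.
Σ 10^(L/10) = 10^(72/10) + 10^(96/10) + 10^(82/10) = 4.155e+09.
L_total = 10·log₁₀(4.155e+09) = 96.19 dB.

96 dB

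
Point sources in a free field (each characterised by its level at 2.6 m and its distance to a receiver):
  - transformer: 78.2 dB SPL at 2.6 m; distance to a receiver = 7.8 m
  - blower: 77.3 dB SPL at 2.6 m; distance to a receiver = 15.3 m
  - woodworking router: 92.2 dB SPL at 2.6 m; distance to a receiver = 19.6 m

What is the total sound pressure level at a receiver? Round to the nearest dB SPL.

Apply inverse-square spreading to bring every level to the receiver, then sum 10^(L/10).
transformer: 78.2 − 20·log₁₀(7.8/2.6) = 78.2 − 9.54 = 68.66 dB SPL.
blower: 77.3 − 20·log₁₀(15.3/2.6) = 77.3 − 15.39 = 61.91 dB SPL.
woodworking router: 92.2 − 20·log₁₀(19.6/2.6) = 92.2 − 17.55 = 74.65 dB SPL.
Σ 10^(L/10) = 3.810e+07 → L_total = 10·log₁₀(3.810e+07) = 75.81 dB SPL.

76 dB SPL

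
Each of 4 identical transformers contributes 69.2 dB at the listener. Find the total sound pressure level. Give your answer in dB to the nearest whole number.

75 dB

With 4 equal, uncorrelated contributions the intensity is 4× that of one unit, giving a rise of 10·log₁₀ 4.
L_total = 69.2 + 10·log₁₀(4) = 69.2 + 6.021 = 75.22 dB.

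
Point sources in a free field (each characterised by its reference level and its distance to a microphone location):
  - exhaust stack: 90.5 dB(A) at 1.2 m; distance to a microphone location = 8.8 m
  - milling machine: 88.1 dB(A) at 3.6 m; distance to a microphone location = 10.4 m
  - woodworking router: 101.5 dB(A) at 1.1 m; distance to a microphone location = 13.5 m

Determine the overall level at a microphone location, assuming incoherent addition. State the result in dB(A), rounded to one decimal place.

82.8 dB(A)

Propagate each source to the receiver with L = L_ref − 20·log₁₀(r/r_ref), then add intensities.
exhaust stack: 90.5 − 20·log₁₀(8.8/1.2) = 90.5 − 17.31 = 73.19 dB(A).
milling machine: 88.1 − 20·log₁₀(10.4/3.6) = 88.1 − 9.21 = 78.89 dB(A).
woodworking router: 101.5 − 20·log₁₀(13.5/1.1) = 101.5 − 21.78 = 79.72 dB(A).
Σ 10^(L/10) = 1.920e+08 → L_total = 10·log₁₀(1.920e+08) = 82.83 dB(A).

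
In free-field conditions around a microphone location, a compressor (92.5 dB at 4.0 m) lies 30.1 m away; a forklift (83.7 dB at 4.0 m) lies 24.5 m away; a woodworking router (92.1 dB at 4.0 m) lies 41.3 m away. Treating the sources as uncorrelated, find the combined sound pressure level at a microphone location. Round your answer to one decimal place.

First find each source's level at the receiver (point-source: −20·log₁₀(r/r_ref)), then combine on an intensity basis.
compressor: 92.5 − 20·log₁₀(30.1/4.0) = 92.5 − 17.53 = 74.97 dB.
forklift: 83.7 − 20·log₁₀(24.5/4.0) = 83.7 − 15.74 = 67.96 dB.
woodworking router: 92.1 − 20·log₁₀(41.3/4.0) = 92.1 − 20.28 = 71.82 dB.
Σ 10^(L/10) = 5.287e+07 → L_total = 10·log₁₀(5.287e+07) = 77.23 dB.

77.2 dB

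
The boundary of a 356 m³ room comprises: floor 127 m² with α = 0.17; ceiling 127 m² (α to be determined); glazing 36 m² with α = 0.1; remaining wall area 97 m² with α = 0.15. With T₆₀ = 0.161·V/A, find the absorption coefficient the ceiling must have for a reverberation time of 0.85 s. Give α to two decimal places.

0.22

From T₆₀ = 0.161·V/A, the target T₆₀ = 0.85 s needs A = 0.161·356/0.85 = 67.43 m².
Absorption from the other surfaces = 127·0.17 + 36·0.1 + 97·0.15 = 39.74 m², so the ceiling must supply 27.69 m² over 127 m².
α = 27.69/127 = 0.218.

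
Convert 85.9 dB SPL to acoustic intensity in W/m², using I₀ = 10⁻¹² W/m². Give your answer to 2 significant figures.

0.00039 W/m²

I/I₀ = 10^(85.9/10) = 3.89e+08, so I = 3.89e+08 × 10⁻¹² W/m².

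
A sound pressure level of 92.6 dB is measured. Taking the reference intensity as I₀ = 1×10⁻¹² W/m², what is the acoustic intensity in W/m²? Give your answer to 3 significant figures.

L = 10·log₁₀(I/I₀) ⇒ I = I₀·10^(L/10) = 10⁻¹² × 10^9.26.

0.00182 W/m²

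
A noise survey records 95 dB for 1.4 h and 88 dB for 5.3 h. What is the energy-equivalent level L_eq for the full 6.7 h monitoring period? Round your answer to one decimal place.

90.6 dB

L_eq = 10·log₁₀[(1/T)·Σ tᵢ·10^(Lᵢ/10)] with T = 6.7 h.
Σ tᵢ·10^(Lᵢ/10) = 1.4·10^(95/10) + 5.3·10^(88/10) = 7.771e+09.
L_eq = 10·log₁₀(7.771e+09/6.7) = 90.64 dB.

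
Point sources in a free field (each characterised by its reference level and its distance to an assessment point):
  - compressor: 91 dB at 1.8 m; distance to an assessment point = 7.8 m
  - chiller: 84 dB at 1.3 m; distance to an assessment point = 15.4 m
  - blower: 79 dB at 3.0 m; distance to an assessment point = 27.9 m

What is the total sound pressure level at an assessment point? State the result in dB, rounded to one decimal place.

Propagate each source to the receiver with L = L_ref − 20·log₁₀(r/r_ref), then add intensities.
compressor: 91 − 20·log₁₀(7.8/1.8) = 91 − 12.74 = 78.26 dB.
chiller: 84 − 20·log₁₀(15.4/1.3) = 84 − 21.47 = 62.53 dB.
blower: 79 − 20·log₁₀(27.9/3.0) = 79 − 19.37 = 59.63 dB.
Σ 10^(L/10) = 6.975e+07 → L_total = 10·log₁₀(6.975e+07) = 78.44 dB.

78.4 dB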